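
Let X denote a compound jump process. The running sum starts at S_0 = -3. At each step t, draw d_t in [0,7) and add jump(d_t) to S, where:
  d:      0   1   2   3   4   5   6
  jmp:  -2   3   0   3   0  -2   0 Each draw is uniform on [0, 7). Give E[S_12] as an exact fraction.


3/7

Outcome values over d=0..6: [-2, 3, 0, 3, 0, -2, 0]
Σy = 2, Σy² = 26, M = 7
μ = 2/7 = 2/7,  σ² = 26/7 − (2/7)² = 178/49
E[S_12] = -3 + 12·(2/7) = 3/7


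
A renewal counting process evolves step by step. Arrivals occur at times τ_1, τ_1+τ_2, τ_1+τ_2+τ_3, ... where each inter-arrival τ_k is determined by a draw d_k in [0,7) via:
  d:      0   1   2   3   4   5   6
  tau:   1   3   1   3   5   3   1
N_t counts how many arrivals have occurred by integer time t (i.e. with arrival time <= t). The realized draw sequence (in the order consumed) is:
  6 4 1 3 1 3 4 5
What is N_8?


2

draw d_1=6: τ_1=1, arrival time A_1=1
draw d_2=4: τ_2=5, arrival time A_2=6
draw d_3=1: τ_3=3, arrival time A_3=9
draw d_4=3: τ_4=3, arrival time A_4=12
draw d_5=1: τ_5=3, arrival time A_5=15
draw d_6=3: τ_6=3, arrival time A_6=18
draw d_7=4: τ_7=5, arrival time A_7=23
draw d_8=5: τ_8=3, arrival time A_8=26
N_t over t=0..8: 0:0 1:1 2:1 3:1 4:1 5:1 6:2 7:2 8:2


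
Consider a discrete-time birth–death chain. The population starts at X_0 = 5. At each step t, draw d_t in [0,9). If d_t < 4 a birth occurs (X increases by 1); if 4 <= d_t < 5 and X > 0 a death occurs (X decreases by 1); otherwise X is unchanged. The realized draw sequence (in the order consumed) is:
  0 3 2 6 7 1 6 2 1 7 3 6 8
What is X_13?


t=0: X=5, d=0 → birth, X_1=6
t=1: X=6, d=3 → birth, X_2=7
t=2: X=7, d=2 → birth, X_3=8
t=3: X=8, d=6 → hold, X_4=8
t=4: X=8, d=7 → hold, X_5=8
t=5: X=8, d=1 → birth, X_6=9
t=6: X=9, d=6 → hold, X_7=9
t=7: X=9, d=2 → birth, X_8=10
t=8: X=10, d=1 → birth, X_9=11
t=9: X=11, d=7 → hold, X_10=11
t=10: X=11, d=3 → birth, X_11=12
t=11: X=12, d=6 → hold, X_12=12
t=12: X=12, d=8 → hold, X_13=12

12


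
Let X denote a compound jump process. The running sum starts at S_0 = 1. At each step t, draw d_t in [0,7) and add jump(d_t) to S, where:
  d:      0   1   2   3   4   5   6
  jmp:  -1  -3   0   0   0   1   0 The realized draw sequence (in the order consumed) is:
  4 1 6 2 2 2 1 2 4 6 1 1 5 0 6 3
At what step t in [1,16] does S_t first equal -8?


t=0: S=1, d=4, jump=0, S_1=1
t=1: S=1, d=1, jump=-3, S_2=-2
t=2: S=-2, d=6, jump=0, S_3=-2
t=3: S=-2, d=2, jump=0, S_4=-2
t=4: S=-2, d=2, jump=0, S_5=-2
t=5: S=-2, d=2, jump=0, S_6=-2
t=6: S=-2, d=1, jump=-3, S_7=-5
t=7: S=-5, d=2, jump=0, S_8=-5
t=8: S=-5, d=4, jump=0, S_9=-5
t=9: S=-5, d=6, jump=0, S_10=-5
t=10: S=-5, d=1, jump=-3, S_11=-8
t=11: S=-8, d=1, jump=-3, S_12=-11
t=12: S=-11, d=5, jump=1, S_13=-10
t=13: S=-10, d=0, jump=-1, S_14=-11
t=14: S=-11, d=6, jump=0, S_15=-11
t=15: S=-11, d=3, jump=0, S_16=-11

11


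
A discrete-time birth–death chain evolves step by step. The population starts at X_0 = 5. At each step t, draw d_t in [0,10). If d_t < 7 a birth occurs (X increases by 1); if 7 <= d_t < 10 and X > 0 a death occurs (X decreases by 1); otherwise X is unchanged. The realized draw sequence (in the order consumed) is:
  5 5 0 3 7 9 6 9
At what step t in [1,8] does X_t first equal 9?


t=0: X=5, d=5 → birth, X_1=6
t=1: X=6, d=5 → birth, X_2=7
t=2: X=7, d=0 → birth, X_3=8
t=3: X=8, d=3 → birth, X_4=9
t=4: X=9, d=7 → death, X_5=8
t=5: X=8, d=9 → death, X_6=7
t=6: X=7, d=6 → birth, X_7=8
t=7: X=8, d=9 → death, X_8=7

4


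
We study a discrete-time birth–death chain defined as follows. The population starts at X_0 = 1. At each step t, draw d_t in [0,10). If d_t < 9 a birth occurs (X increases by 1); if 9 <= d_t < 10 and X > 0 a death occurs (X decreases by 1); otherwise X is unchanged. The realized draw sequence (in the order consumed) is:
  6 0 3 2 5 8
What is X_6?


t=0: X=1, d=6 → birth, X_1=2
t=1: X=2, d=0 → birth, X_2=3
t=2: X=3, d=3 → birth, X_3=4
t=3: X=4, d=2 → birth, X_4=5
t=4: X=5, d=5 → birth, X_5=6
t=5: X=6, d=8 → birth, X_6=7

7


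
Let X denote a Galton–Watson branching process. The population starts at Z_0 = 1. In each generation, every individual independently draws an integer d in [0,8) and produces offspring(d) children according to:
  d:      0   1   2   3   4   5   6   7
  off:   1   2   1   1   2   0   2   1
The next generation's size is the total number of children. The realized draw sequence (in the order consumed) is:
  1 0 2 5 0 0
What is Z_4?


gen 0: Z_0=1, draws=[1], offspring=[2], Z_1=2
gen 1: Z_1=2, draws=[0, 2], offspring=[1, 1], Z_2=2
gen 2: Z_2=2, draws=[5, 0], offspring=[0, 1], Z_3=1
gen 3: Z_3=1, draws=[0], offspring=[1], Z_4=1

1


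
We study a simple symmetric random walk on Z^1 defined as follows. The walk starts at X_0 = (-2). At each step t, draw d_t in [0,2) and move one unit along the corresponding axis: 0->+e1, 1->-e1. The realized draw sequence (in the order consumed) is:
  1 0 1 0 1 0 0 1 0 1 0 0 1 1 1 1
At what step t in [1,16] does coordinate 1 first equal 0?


t=0: X=(-2), d=1 → -e1, X_1=(-3)
t=1: X=(-3), d=0 → +e1, X_2=(-2)
t=2: X=(-2), d=1 → -e1, X_3=(-3)
t=3: X=(-3), d=0 → +e1, X_4=(-2)
t=4: X=(-2), d=1 → -e1, X_5=(-3)
t=5: X=(-3), d=0 → +e1, X_6=(-2)
t=6: X=(-2), d=0 → +e1, X_7=(-1)
t=7: X=(-1), d=1 → -e1, X_8=(-2)
t=8: X=(-2), d=0 → +e1, X_9=(-1)
t=9: X=(-1), d=1 → -e1, X_10=(-2)
t=10: X=(-2), d=0 → +e1, X_11=(-1)
t=11: X=(-1), d=0 → +e1, X_12=(0)
t=12: X=(0), d=1 → -e1, X_13=(-1)
t=13: X=(-1), d=1 → -e1, X_14=(-2)
t=14: X=(-2), d=1 → -e1, X_15=(-3)
t=15: X=(-3), d=1 → -e1, X_16=(-4)

12


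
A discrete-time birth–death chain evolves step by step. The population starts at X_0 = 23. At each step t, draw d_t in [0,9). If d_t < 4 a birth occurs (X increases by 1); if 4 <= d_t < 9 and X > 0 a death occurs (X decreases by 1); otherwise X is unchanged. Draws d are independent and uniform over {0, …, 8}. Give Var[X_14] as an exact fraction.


X can drop by at most 1 per step and X_0 = 23 > T = 14, so X_t >= 23 − t >= 9 > 0 for every t <= 14: the floor at 0 (the 'and X > 0' condition) never binds. Hence X_14 = X_0 + Σ_{t<14} Y_t with i.i.d. increments Y_t = y(d_t) ∈ {+1, −1, 0}.
Outcome values over d=0..8: [1, 1, 1, 1, -1, -1, -1, -1, -1]
Σy = -1, Σy² = 9, M = 9
μ = -1/9 = -1/9,  σ² = 9/9 − (-1/9)² = 80/81
Independent increments: Var[X_14] = 14·σ² = 14·(80/81) = 1120/81

1120/81


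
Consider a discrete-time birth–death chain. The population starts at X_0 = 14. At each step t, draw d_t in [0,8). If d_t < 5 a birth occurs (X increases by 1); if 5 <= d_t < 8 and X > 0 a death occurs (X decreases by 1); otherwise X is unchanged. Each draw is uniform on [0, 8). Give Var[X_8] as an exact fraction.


X can drop by at most 1 per step and X_0 = 14 > T = 8, so X_t >= 14 − t >= 6 > 0 for every t <= 8: the floor at 0 (the 'and X > 0' condition) never binds. Hence X_8 = X_0 + Σ_{t<8} Y_t with i.i.d. increments Y_t = y(d_t) ∈ {+1, −1, 0}.
Outcome values over d=0..7: [1, 1, 1, 1, 1, -1, -1, -1]
Σy = 2, Σy² = 8, M = 8
μ = 2/8 = 1/4,  σ² = 8/8 − (1/4)² = 15/16
Independent increments: Var[X_8] = 8·σ² = 8·(15/16) = 15/2

15/2


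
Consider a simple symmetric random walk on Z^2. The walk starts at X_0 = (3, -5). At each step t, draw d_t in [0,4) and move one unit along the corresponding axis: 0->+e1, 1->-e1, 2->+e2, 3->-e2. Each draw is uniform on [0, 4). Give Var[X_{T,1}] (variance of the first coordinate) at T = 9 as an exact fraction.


9/2

Outcome values over d=0..3: [1, -1, 0, 0]
Σy = 0, Σy² = 2, M = 4
μ = 0/4 = 0,  σ² = 2/4 − (0)² = 1/2
Independent increments: Var[X_9] = 9·σ² = 9·(1/2) = 9/2


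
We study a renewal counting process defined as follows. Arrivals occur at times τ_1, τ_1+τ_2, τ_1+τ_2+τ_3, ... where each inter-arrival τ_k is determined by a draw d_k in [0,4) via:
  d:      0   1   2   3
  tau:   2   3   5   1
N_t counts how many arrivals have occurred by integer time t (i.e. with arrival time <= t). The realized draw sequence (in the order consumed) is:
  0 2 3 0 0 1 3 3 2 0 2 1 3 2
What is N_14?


5

draw d_1=0: τ_1=2, arrival time A_1=2
draw d_2=2: τ_2=5, arrival time A_2=7
draw d_3=3: τ_3=1, arrival time A_3=8
draw d_4=0: τ_4=2, arrival time A_4=10
draw d_5=0: τ_5=2, arrival time A_5=12
draw d_6=1: τ_6=3, arrival time A_6=15
draw d_7=3: τ_7=1, arrival time A_7=16
draw d_8=3: τ_8=1, arrival time A_8=17
draw d_9=2: τ_9=5, arrival time A_9=22
draw d_10=0: τ_10=2, arrival time A_10=24
draw d_11=2: τ_11=5, arrival time A_11=29
draw d_12=1: τ_12=3, arrival time A_12=32
draw d_13=3: τ_13=1, arrival time A_13=33
draw d_14=2: τ_14=5, arrival time A_14=38
N_t over t=0..14: 0:0 1:0 2:1 3:1 4:1 5:1 6:1 7:2 8:3 9:3 10:4 11:4 12:5 13:5 14:5


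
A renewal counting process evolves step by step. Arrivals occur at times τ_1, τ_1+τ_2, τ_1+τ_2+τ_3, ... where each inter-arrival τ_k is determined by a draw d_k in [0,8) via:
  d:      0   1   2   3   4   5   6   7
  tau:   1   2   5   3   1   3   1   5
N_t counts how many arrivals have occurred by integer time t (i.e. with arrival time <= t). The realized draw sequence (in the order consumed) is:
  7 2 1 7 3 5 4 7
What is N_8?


1

draw d_1=7: τ_1=5, arrival time A_1=5
draw d_2=2: τ_2=5, arrival time A_2=10
draw d_3=1: τ_3=2, arrival time A_3=12
draw d_4=7: τ_4=5, arrival time A_4=17
draw d_5=3: τ_5=3, arrival time A_5=20
draw d_6=5: τ_6=3, arrival time A_6=23
draw d_7=4: τ_7=1, arrival time A_7=24
draw d_8=7: τ_8=5, arrival time A_8=29
N_t over t=0..8: 0:0 1:0 2:0 3:0 4:0 5:1 6:1 7:1 8:1


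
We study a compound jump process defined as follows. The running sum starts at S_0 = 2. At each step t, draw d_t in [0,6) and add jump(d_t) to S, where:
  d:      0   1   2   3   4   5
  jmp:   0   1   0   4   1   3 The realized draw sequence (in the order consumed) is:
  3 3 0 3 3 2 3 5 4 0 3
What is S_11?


30

t=0: S=2, d=3, jump=4, S_1=6
t=1: S=6, d=3, jump=4, S_2=10
t=2: S=10, d=0, jump=0, S_3=10
t=3: S=10, d=3, jump=4, S_4=14
t=4: S=14, d=3, jump=4, S_5=18
t=5: S=18, d=2, jump=0, S_6=18
t=6: S=18, d=3, jump=4, S_7=22
t=7: S=22, d=5, jump=3, S_8=25
t=8: S=25, d=4, jump=1, S_9=26
t=9: S=26, d=0, jump=0, S_10=26
t=10: S=26, d=3, jump=4, S_11=30


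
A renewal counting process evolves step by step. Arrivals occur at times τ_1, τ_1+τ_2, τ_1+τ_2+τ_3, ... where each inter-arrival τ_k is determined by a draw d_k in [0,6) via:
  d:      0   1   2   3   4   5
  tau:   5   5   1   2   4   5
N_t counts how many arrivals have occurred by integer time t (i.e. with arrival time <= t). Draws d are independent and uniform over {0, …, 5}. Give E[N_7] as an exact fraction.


Inter-arrival values over d=0..5: [5, 5, 1, 2, 4, 5]
Each d has probability 1/6, so the pmf of τ is: f(1) = 1/6, f(2) = 1/6, f(4) = 1/6, f(5) = 1/2
Renewal equation for m(n) = E[N_n]: condition on τ_1 = k (if k <= n, one arrival plus a fresh copy on the remaining n−k steps): m(n) = F(n) + Σ_{k<=n} f(k)·m(n−k), where F(n) = P(τ <= n) and m(0) = 0
m(1) = F(1) = 1/6
m(2) = F(2) + f(1)·m(1) = 1/3 + 1/6·1/6 = 13/36
m(3) = F(3) + f(1)·m(2) + f(2)·m(1) = 1/3 + 1/6·13/36 + 1/6·1/6 = 91/216
m(4) = F(4) + f(1)·m(3) + f(2)·m(2) = 1/2 + 1/6·91/216 + 1/6·13/36 = 817/1296
m(5) = F(5) + f(1)·m(4) + f(2)·m(3) + f(4)·m(1) = 1 + 1/6·817/1296 + 1/6·91/216 + 1/6·1/6 = 9355/7776
m(6) = F(6) + f(1)·m(5) + f(2)·m(4) + f(4)·m(2) + f(5)·m(1) = 1 + 1/6·9355/7776 + 1/6·817/1296 + 1/6·13/36 + 1/2·1/6 = 67609/46656
m(7) = F(7) + f(1)·m(6) + f(2)·m(5) + f(4)·m(3) + f(5)·m(2) = 1 + 1/6·67609/46656 + 1/6·9355/7776 + 1/6·91/216 + 1/2·13/36 = 473875/279936
E[N_7] = m(7) = 473875/279936

473875/279936


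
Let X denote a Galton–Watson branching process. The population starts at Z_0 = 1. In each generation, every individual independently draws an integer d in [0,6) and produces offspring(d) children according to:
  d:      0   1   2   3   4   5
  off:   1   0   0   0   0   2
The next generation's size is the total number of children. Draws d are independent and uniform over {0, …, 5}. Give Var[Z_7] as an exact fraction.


889/49152

Outcome values over d=0..5: [1, 0, 0, 0, 0, 2]
Σy = 3, Σy² = 5, M = 6
μ = 3/6 = 1/2,  σ² = 5/6 − (1/2)² = 7/12
V_0 = 0, E_0 = 1
V_1 = 7/12·E_0 + (1/2)²·V_0 = 7/12;  E_1 = 1/2
V_2 = 7/12·E_1 + (1/2)²·V_1 = 7/16;  E_2 = 1/4
V_3 = 7/12·E_2 + (1/2)²·V_2 = 49/192;  E_3 = 1/8
V_4 = 7/12·E_3 + (1/2)²·V_3 = 35/256;  E_4 = 1/16
V_5 = 7/12·E_4 + (1/2)²·V_4 = 217/3072;  E_5 = 1/32
V_6 = 7/12·E_5 + (1/2)²·V_5 = 147/4096;  E_6 = 1/64
V_7 = 7/12·E_6 + (1/2)²·V_6 = 889/49152;  E_7 = 1/128


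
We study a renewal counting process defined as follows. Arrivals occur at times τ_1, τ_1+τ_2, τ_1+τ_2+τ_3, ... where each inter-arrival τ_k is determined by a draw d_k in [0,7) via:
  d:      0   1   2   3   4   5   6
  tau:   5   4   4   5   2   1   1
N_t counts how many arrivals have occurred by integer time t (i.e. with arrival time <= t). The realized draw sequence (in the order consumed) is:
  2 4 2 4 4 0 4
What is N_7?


2

draw d_1=2: τ_1=4, arrival time A_1=4
draw d_2=4: τ_2=2, arrival time A_2=6
draw d_3=2: τ_3=4, arrival time A_3=10
draw d_4=4: τ_4=2, arrival time A_4=12
draw d_5=4: τ_5=2, arrival time A_5=14
draw d_6=0: τ_6=5, arrival time A_6=19
draw d_7=4: τ_7=2, arrival time A_7=21
N_t over t=0..7: 0:0 1:0 2:0 3:0 4:1 5:1 6:2 7:2


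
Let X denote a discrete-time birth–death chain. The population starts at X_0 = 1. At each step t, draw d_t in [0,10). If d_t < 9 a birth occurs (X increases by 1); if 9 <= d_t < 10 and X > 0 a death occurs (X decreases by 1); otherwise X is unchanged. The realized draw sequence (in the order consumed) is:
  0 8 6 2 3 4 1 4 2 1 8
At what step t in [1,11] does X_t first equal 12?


t=0: X=1, d=0 → birth, X_1=2
t=1: X=2, d=8 → birth, X_2=3
t=2: X=3, d=6 → birth, X_3=4
t=3: X=4, d=2 → birth, X_4=5
t=4: X=5, d=3 → birth, X_5=6
t=5: X=6, d=4 → birth, X_6=7
t=6: X=7, d=1 → birth, X_7=8
t=7: X=8, d=4 → birth, X_8=9
t=8: X=9, d=2 → birth, X_9=10
t=9: X=10, d=1 → birth, X_10=11
t=10: X=11, d=8 → birth, X_11=12

11


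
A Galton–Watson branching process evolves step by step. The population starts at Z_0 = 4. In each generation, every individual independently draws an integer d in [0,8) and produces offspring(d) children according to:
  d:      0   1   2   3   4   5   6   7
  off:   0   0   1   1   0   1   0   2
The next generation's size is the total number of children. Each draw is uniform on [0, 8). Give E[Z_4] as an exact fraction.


625/1024

Outcome values over d=0..7: [0, 0, 1, 1, 0, 1, 0, 2]
Σy = 5, Σy² = 7, M = 8
μ = 5/8 = 5/8,  σ² = 7/8 − (5/8)² = 31/64
E[Z_0] = 4
E[Z_1] = 5/8·E[Z_0] = 5/2
E[Z_2] = 5/8·E[Z_1] = 25/16
E[Z_3] = 5/8·E[Z_2] = 125/128
E[Z_4] = 5/8·E[Z_3] = 625/1024


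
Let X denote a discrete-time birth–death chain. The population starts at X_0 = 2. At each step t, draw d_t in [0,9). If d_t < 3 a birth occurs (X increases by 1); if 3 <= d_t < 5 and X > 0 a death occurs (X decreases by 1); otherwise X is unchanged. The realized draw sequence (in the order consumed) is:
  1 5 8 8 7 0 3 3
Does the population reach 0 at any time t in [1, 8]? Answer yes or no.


no

t=0: X=2, d=1 → birth, X_1=3
t=1: X=3, d=5 → hold, X_2=3
t=2: X=3, d=8 → hold, X_3=3
t=3: X=3, d=8 → hold, X_4=3
t=4: X=3, d=7 → hold, X_5=3
t=5: X=3, d=0 → birth, X_6=4
t=6: X=4, d=3 → death, X_7=3
t=7: X=3, d=3 → death, X_8=2


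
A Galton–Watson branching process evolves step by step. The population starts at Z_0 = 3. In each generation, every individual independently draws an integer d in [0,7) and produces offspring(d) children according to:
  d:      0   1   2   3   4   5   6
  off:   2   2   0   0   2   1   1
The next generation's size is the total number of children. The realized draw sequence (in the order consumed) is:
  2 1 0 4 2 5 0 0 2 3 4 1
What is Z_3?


gen 0: Z_0=3, draws=[2, 1, 0], offspring=[0, 2, 2], Z_1=4
gen 1: Z_1=4, draws=[4, 2, 5, 0], offspring=[2, 0, 1, 2], Z_2=5
gen 2: Z_2=5, draws=[0, 2, 3, 4, 1], offspring=[2, 0, 0, 2, 2], Z_3=6

6


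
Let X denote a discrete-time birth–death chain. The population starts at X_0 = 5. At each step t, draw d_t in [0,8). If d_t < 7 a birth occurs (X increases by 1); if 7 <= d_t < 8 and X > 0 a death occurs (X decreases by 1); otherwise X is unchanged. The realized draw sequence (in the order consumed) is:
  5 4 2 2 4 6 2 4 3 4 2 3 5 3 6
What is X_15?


20

t=0: X=5, d=5 → birth, X_1=6
t=1: X=6, d=4 → birth, X_2=7
t=2: X=7, d=2 → birth, X_3=8
t=3: X=8, d=2 → birth, X_4=9
t=4: X=9, d=4 → birth, X_5=10
t=5: X=10, d=6 → birth, X_6=11
t=6: X=11, d=2 → birth, X_7=12
t=7: X=12, d=4 → birth, X_8=13
t=8: X=13, d=3 → birth, X_9=14
t=9: X=14, d=4 → birth, X_10=15
t=10: X=15, d=2 → birth, X_11=16
t=11: X=16, d=3 → birth, X_12=17
t=12: X=17, d=5 → birth, X_13=18
t=13: X=18, d=3 → birth, X_14=19
t=14: X=19, d=6 → birth, X_15=20


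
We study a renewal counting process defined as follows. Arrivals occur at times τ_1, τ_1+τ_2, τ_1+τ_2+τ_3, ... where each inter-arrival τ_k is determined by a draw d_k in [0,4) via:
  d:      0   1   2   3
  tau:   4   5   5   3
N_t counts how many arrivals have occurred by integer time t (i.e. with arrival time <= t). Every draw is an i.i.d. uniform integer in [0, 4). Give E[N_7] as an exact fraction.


Inter-arrival values over d=0..3: [4, 5, 5, 3]
Each d has probability 1/4, so the pmf of τ is: f(3) = 1/4, f(4) = 1/4, f(5) = 1/2
Renewal equation for m(n) = E[N_n]: condition on τ_1 = k (if k <= n, one arrival plus a fresh copy on the remaining n−k steps): m(n) = F(n) + Σ_{k<=n} f(k)·m(n−k), where F(n) = P(τ <= n) and m(0) = 0
m(1) = F(1) = 0
m(2) = F(2) = 0
m(3) = F(3) = 1/4
m(4) = F(4) = 1/2
m(5) = F(5) = 1
m(6) = F(6) + f(3)·m(3) = 1 + 1/4·1/4 = 17/16
m(7) = F(7) + f(3)·m(4) + f(4)·m(3) = 1 + 1/4·1/2 + 1/4·1/4 = 19/16
E[N_7] = m(7) = 19/16

19/16


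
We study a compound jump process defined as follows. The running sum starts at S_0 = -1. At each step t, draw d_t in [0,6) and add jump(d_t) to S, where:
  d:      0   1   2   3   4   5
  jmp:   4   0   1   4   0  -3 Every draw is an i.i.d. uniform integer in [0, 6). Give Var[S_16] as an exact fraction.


96

Outcome values over d=0..5: [4, 0, 1, 4, 0, -3]
Σy = 6, Σy² = 42, M = 6
μ = 6/6 = 1,  σ² = 42/6 − (1)² = 6
Independent increments: Var[S_16] = 16·σ² = 16·(6) = 96


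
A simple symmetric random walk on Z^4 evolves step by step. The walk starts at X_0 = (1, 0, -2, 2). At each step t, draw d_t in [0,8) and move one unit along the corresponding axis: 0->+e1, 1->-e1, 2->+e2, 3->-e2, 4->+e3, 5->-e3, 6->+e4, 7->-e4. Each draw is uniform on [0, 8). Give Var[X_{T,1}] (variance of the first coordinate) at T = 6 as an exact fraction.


3/2

Outcome values over d=0..7: [1, -1, 0, 0, 0, 0, 0, 0]
Σy = 0, Σy² = 2, M = 8
μ = 0/8 = 0,  σ² = 2/8 − (0)² = 1/4
Independent increments: Var[X_6] = 6·σ² = 6·(1/4) = 3/2


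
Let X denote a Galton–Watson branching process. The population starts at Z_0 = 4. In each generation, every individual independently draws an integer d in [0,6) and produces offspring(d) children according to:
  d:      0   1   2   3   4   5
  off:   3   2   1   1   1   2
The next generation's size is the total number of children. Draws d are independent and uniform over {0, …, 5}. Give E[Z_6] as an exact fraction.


Outcome values over d=0..5: [3, 2, 1, 1, 1, 2]
Σy = 10, Σy² = 20, M = 6
μ = 10/6 = 5/3,  σ² = 20/6 − (5/3)² = 5/9
E[Z_0] = 4
E[Z_1] = 5/3·E[Z_0] = 20/3
E[Z_2] = 5/3·E[Z_1] = 100/9
E[Z_3] = 5/3·E[Z_2] = 500/27
E[Z_4] = 5/3·E[Z_3] = 2500/81
E[Z_5] = 5/3·E[Z_4] = 12500/243
E[Z_6] = 5/3·E[Z_5] = 62500/729

62500/729


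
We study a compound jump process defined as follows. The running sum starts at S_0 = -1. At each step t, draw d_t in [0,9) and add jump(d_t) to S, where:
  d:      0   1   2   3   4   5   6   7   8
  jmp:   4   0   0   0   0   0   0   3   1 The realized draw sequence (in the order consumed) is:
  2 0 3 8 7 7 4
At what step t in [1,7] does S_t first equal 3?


2

t=0: S=-1, d=2, jump=0, S_1=-1
t=1: S=-1, d=0, jump=4, S_2=3
t=2: S=3, d=3, jump=0, S_3=3
t=3: S=3, d=8, jump=1, S_4=4
t=4: S=4, d=7, jump=3, S_5=7
t=5: S=7, d=7, jump=3, S_6=10
t=6: S=10, d=4, jump=0, S_7=10


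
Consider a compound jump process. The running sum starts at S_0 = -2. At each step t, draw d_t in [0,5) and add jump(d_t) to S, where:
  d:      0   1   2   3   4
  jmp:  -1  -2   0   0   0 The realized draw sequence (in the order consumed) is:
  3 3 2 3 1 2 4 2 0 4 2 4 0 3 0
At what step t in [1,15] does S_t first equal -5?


9

t=0: S=-2, d=3, jump=0, S_1=-2
t=1: S=-2, d=3, jump=0, S_2=-2
t=2: S=-2, d=2, jump=0, S_3=-2
t=3: S=-2, d=3, jump=0, S_4=-2
t=4: S=-2, d=1, jump=-2, S_5=-4
t=5: S=-4, d=2, jump=0, S_6=-4
t=6: S=-4, d=4, jump=0, S_7=-4
t=7: S=-4, d=2, jump=0, S_8=-4
t=8: S=-4, d=0, jump=-1, S_9=-5
t=9: S=-5, d=4, jump=0, S_10=-5
t=10: S=-5, d=2, jump=0, S_11=-5
t=11: S=-5, d=4, jump=0, S_12=-5
t=12: S=-5, d=0, jump=-1, S_13=-6
t=13: S=-6, d=3, jump=0, S_14=-6
t=14: S=-6, d=0, jump=-1, S_15=-7


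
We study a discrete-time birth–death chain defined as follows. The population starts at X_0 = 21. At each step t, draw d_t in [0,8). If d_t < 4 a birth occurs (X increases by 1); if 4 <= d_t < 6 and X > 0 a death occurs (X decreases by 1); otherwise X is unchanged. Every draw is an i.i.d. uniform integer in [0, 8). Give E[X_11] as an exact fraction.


X can drop by at most 1 per step and X_0 = 21 > T = 11, so X_t >= 21 − t >= 10 > 0 for every t <= 11: the floor at 0 (the 'and X > 0' condition) never binds. Hence X_11 = X_0 + Σ_{t<11} Y_t with i.i.d. increments Y_t = y(d_t) ∈ {+1, −1, 0}.
Outcome values over d=0..7: [1, 1, 1, 1, -1, -1, 0, 0]
Σy = 2, Σy² = 6, M = 8
μ = 2/8 = 1/4,  σ² = 6/8 − (1/4)² = 11/16
E[X_11] = 21 + 11·(1/4) = 95/4

95/4


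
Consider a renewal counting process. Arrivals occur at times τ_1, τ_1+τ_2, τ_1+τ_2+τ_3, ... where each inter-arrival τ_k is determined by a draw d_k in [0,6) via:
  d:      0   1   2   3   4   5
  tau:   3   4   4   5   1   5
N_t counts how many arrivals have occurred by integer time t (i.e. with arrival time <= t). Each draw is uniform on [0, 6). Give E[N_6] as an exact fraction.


64555/46656

Inter-arrival values over d=0..5: [3, 4, 4, 5, 1, 5]
Each d has probability 1/6, so the pmf of τ is: f(1) = 1/6, f(3) = 1/6, f(4) = 1/3, f(5) = 1/3
Renewal equation for m(n) = E[N_n]: condition on τ_1 = k (if k <= n, one arrival plus a fresh copy on the remaining n−k steps): m(n) = F(n) + Σ_{k<=n} f(k)·m(n−k), where F(n) = P(τ <= n) and m(0) = 0
m(1) = F(1) = 1/6
m(2) = F(2) + f(1)·m(1) = 1/6 + 1/6·1/6 = 7/36
m(3) = F(3) + f(1)·m(2) = 1/3 + 1/6·7/36 = 79/216
m(4) = F(4) + f(1)·m(3) + f(3)·m(1) = 2/3 + 1/6·79/216 + 1/6·1/6 = 979/1296
m(5) = F(5) + f(1)·m(4) + f(3)·m(2) + f(4)·m(1) = 1 + 1/6·979/1296 + 1/6·7/36 + 1/3·1/6 = 9439/7776
m(6) = F(6) + f(1)·m(5) + f(3)·m(3) + f(4)·m(2) + f(5)·m(1) = 1 + 1/6·9439/7776 + 1/6·79/216 + 1/3·7/36 + 1/3·1/6 = 64555/46656
E[N_6] = m(6) = 64555/46656


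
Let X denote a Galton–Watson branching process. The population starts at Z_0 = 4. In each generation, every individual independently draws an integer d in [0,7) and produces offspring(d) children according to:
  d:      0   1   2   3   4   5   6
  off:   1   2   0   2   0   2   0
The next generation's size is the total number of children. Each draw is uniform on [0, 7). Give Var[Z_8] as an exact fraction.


192/7

Outcome values over d=0..6: [1, 2, 0, 2, 0, 2, 0]
Σy = 7, Σy² = 13, M = 7
μ = 7/7 = 1,  σ² = 13/7 − (1)² = 6/7
V_0 = 0, E_0 = 4
V_1 = 6/7·E_0 + (1)²·V_0 = 24/7;  E_1 = 4
V_2 = 6/7·E_1 + (1)²·V_1 = 48/7;  E_2 = 4
V_3 = 6/7·E_2 + (1)²·V_2 = 72/7;  E_3 = 4
V_4 = 6/7·E_3 + (1)²·V_3 = 96/7;  E_4 = 4
V_5 = 6/7·E_4 + (1)²·V_4 = 120/7;  E_5 = 4
V_6 = 6/7·E_5 + (1)²·V_5 = 144/7;  E_6 = 4
V_7 = 6/7·E_6 + (1)²·V_6 = 24;  E_7 = 4
V_8 = 6/7·E_7 + (1)²·V_7 = 192/7;  E_8 = 4


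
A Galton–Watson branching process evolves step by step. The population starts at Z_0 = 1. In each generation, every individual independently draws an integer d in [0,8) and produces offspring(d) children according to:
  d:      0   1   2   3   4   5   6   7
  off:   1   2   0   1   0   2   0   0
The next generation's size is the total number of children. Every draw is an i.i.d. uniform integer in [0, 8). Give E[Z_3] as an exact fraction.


Outcome values over d=0..7: [1, 2, 0, 1, 0, 2, 0, 0]
Σy = 6, Σy² = 10, M = 8
μ = 6/8 = 3/4,  σ² = 10/8 − (3/4)² = 11/16
E[Z_0] = 1
E[Z_1] = 3/4·E[Z_0] = 3/4
E[Z_2] = 3/4·E[Z_1] = 9/16
E[Z_3] = 3/4·E[Z_2] = 27/64

27/64


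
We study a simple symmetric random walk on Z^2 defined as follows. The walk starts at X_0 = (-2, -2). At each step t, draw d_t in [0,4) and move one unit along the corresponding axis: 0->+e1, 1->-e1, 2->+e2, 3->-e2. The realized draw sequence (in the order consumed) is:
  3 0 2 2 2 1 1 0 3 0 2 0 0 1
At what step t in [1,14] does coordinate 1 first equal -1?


t=0: X=(-2, -2), d=3 → -e2, X_1=(-2, -3)
t=1: X=(-2, -3), d=0 → +e1, X_2=(-1, -3)
t=2: X=(-1, -3), d=2 → +e2, X_3=(-1, -2)
t=3: X=(-1, -2), d=2 → +e2, X_4=(-1, -1)
t=4: X=(-1, -1), d=2 → +e2, X_5=(-1, 0)
t=5: X=(-1, 0), d=1 → -e1, X_6=(-2, 0)
t=6: X=(-2, 0), d=1 → -e1, X_7=(-3, 0)
t=7: X=(-3, 0), d=0 → +e1, X_8=(-2, 0)
t=8: X=(-2, 0), d=3 → -e2, X_9=(-2, -1)
t=9: X=(-2, -1), d=0 → +e1, X_10=(-1, -1)
t=10: X=(-1, -1), d=2 → +e2, X_11=(-1, 0)
t=11: X=(-1, 0), d=0 → +e1, X_12=(0, 0)
t=12: X=(0, 0), d=0 → +e1, X_13=(1, 0)
t=13: X=(1, 0), d=1 → -e1, X_14=(0, 0)

2


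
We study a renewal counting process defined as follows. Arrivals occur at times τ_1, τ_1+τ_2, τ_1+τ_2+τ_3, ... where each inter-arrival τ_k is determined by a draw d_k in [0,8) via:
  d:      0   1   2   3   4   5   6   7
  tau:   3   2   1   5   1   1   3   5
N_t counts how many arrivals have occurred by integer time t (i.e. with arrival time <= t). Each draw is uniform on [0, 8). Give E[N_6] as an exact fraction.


572889/262144

Inter-arrival values over d=0..7: [3, 2, 1, 5, 1, 1, 3, 5]
Each d has probability 1/8, so the pmf of τ is: f(1) = 3/8, f(2) = 1/8, f(3) = 1/4, f(5) = 1/4
Renewal equation for m(n) = E[N_n]: condition on τ_1 = k (if k <= n, one arrival plus a fresh copy on the remaining n−k steps): m(n) = F(n) + Σ_{k<=n} f(k)·m(n−k), where F(n) = P(τ <= n) and m(0) = 0
m(1) = F(1) = 3/8
m(2) = F(2) + f(1)·m(1) = 1/2 + 3/8·3/8 = 41/64
m(3) = F(3) + f(1)·m(2) + f(2)·m(1) = 3/4 + 3/8·41/64 + 1/8·3/8 = 531/512
m(4) = F(4) + f(1)·m(3) + f(2)·m(2) + f(3)·m(1) = 3/4 + 3/8·531/512 + 1/8·41/64 + 1/4·3/8 = 5377/4096
m(5) = F(5) + f(1)·m(4) + f(2)·m(3) + f(3)·m(2) = 1 + 3/8·5377/4096 + 1/8·531/512 + 1/4·41/64 = 58395/32768
m(6) = F(6) + f(1)·m(5) + f(2)·m(4) + f(3)·m(3) + f(5)·m(1) = 1 + 3/8·58395/32768 + 1/8·5377/4096 + 1/4·531/512 + 1/4·3/8 = 572889/262144
E[N_6] = m(6) = 572889/262144


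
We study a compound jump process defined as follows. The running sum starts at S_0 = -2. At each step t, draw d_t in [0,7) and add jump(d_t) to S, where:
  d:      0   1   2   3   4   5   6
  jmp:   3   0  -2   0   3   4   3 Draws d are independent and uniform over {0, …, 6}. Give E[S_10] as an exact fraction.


96/7

Outcome values over d=0..6: [3, 0, -2, 0, 3, 4, 3]
Σy = 11, Σy² = 47, M = 7
μ = 11/7 = 11/7,  σ² = 47/7 − (11/7)² = 208/49
E[S_10] = -2 + 10·(11/7) = 96/7


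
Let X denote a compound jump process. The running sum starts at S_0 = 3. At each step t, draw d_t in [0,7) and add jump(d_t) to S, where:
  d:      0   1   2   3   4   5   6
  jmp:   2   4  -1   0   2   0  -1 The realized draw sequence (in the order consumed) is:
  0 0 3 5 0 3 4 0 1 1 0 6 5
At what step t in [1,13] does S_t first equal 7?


t=0: S=3, d=0, jump=2, S_1=5
t=1: S=5, d=0, jump=2, S_2=7
t=2: S=7, d=3, jump=0, S_3=7
t=3: S=7, d=5, jump=0, S_4=7
t=4: S=7, d=0, jump=2, S_5=9
t=5: S=9, d=3, jump=0, S_6=9
t=6: S=9, d=4, jump=2, S_7=11
t=7: S=11, d=0, jump=2, S_8=13
t=8: S=13, d=1, jump=4, S_9=17
t=9: S=17, d=1, jump=4, S_10=21
t=10: S=21, d=0, jump=2, S_11=23
t=11: S=23, d=6, jump=-1, S_12=22
t=12: S=22, d=5, jump=0, S_13=22

2


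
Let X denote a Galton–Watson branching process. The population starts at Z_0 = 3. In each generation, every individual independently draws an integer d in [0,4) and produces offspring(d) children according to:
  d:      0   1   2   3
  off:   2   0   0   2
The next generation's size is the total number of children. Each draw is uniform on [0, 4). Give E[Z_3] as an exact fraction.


3

Outcome values over d=0..3: [2, 0, 0, 2]
Σy = 4, Σy² = 8, M = 4
μ = 4/4 = 1,  σ² = 8/4 − (1)² = 1
E[Z_0] = 3
E[Z_1] = 1·E[Z_0] = 3
E[Z_2] = 1·E[Z_1] = 3
E[Z_3] = 1·E[Z_2] = 3


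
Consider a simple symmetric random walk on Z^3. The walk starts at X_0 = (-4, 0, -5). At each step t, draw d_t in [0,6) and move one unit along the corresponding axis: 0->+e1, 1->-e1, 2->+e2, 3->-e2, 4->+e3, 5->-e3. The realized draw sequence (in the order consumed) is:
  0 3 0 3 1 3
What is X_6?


t=0: X=(-4, 0, -5), d=0 → +e1, X_1=(-3, 0, -5)
t=1: X=(-3, 0, -5), d=3 → -e2, X_2=(-3, -1, -5)
t=2: X=(-3, -1, -5), d=0 → +e1, X_3=(-2, -1, -5)
t=3: X=(-2, -1, -5), d=3 → -e2, X_4=(-2, -2, -5)
t=4: X=(-2, -2, -5), d=1 → -e1, X_5=(-3, -2, -5)
t=5: X=(-3, -2, -5), d=3 → -e2, X_6=(-3, -3, -5)

(-3, -3, -5)


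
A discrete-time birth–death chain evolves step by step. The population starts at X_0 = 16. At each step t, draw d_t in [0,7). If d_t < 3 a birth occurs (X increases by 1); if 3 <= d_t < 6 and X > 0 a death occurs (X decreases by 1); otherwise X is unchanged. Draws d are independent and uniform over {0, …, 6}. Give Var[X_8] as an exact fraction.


48/7

X can drop by at most 1 per step and X_0 = 16 > T = 8, so X_t >= 16 − t >= 8 > 0 for every t <= 8: the floor at 0 (the 'and X > 0' condition) never binds. Hence X_8 = X_0 + Σ_{t<8} Y_t with i.i.d. increments Y_t = y(d_t) ∈ {+1, −1, 0}.
Outcome values over d=0..6: [1, 1, 1, -1, -1, -1, 0]
Σy = 0, Σy² = 6, M = 7
μ = 0/7 = 0,  σ² = 6/7 − (0)² = 6/7
Independent increments: Var[X_8] = 8·σ² = 8·(6/7) = 48/7


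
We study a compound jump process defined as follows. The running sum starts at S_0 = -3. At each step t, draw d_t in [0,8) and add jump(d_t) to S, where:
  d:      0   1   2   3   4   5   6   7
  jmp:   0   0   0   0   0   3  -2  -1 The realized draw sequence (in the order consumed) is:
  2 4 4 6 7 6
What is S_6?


t=0: S=-3, d=2, jump=0, S_1=-3
t=1: S=-3, d=4, jump=0, S_2=-3
t=2: S=-3, d=4, jump=0, S_3=-3
t=3: S=-3, d=6, jump=-2, S_4=-5
t=4: S=-5, d=7, jump=-1, S_5=-6
t=5: S=-6, d=6, jump=-2, S_6=-8

-8


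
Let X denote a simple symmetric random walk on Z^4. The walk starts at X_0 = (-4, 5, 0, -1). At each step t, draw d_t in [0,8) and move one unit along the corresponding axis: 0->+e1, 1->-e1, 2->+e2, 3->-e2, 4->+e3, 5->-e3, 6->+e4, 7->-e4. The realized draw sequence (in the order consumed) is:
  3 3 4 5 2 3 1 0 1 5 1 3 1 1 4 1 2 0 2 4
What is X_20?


(-8, 4, 1, -1)

t=0: X=(-4, 5, 0, -1), d=3 → -e2, X_1=(-4, 4, 0, -1)
t=1: X=(-4, 4, 0, -1), d=3 → -e2, X_2=(-4, 3, 0, -1)
t=2: X=(-4, 3, 0, -1), d=4 → +e3, X_3=(-4, 3, 1, -1)
t=3: X=(-4, 3, 1, -1), d=5 → -e3, X_4=(-4, 3, 0, -1)
t=4: X=(-4, 3, 0, -1), d=2 → +e2, X_5=(-4, 4, 0, -1)
t=5: X=(-4, 4, 0, -1), d=3 → -e2, X_6=(-4, 3, 0, -1)
t=6: X=(-4, 3, 0, -1), d=1 → -e1, X_7=(-5, 3, 0, -1)
t=7: X=(-5, 3, 0, -1), d=0 → +e1, X_8=(-4, 3, 0, -1)
t=8: X=(-4, 3, 0, -1), d=1 → -e1, X_9=(-5, 3, 0, -1)
t=9: X=(-5, 3, 0, -1), d=5 → -e3, X_10=(-5, 3, -1, -1)
t=10: X=(-5, 3, -1, -1), d=1 → -e1, X_11=(-6, 3, -1, -1)
t=11: X=(-6, 3, -1, -1), d=3 → -e2, X_12=(-6, 2, -1, -1)
t=12: X=(-6, 2, -1, -1), d=1 → -e1, X_13=(-7, 2, -1, -1)
t=13: X=(-7, 2, -1, -1), d=1 → -e1, X_14=(-8, 2, -1, -1)
t=14: X=(-8, 2, -1, -1), d=4 → +e3, X_15=(-8, 2, 0, -1)
t=15: X=(-8, 2, 0, -1), d=1 → -e1, X_16=(-9, 2, 0, -1)
t=16: X=(-9, 2, 0, -1), d=2 → +e2, X_17=(-9, 3, 0, -1)
t=17: X=(-9, 3, 0, -1), d=0 → +e1, X_18=(-8, 3, 0, -1)
t=18: X=(-8, 3, 0, -1), d=2 → +e2, X_19=(-8, 4, 0, -1)
t=19: X=(-8, 4, 0, -1), d=4 → +e3, X_20=(-8, 4, 1, -1)


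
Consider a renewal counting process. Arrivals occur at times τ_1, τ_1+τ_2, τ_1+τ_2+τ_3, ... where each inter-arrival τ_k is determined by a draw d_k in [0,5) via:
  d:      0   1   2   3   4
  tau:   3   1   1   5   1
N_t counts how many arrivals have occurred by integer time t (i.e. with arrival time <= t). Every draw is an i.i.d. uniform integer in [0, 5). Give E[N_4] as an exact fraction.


Inter-arrival values over d=0..4: [3, 1, 1, 5, 1]
Each d has probability 1/5, so the pmf of τ is: f(1) = 3/5, f(3) = 1/5, f(5) = 1/5
Renewal equation for m(n) = E[N_n]: condition on τ_1 = k (if k <= n, one arrival plus a fresh copy on the remaining n−k steps): m(n) = F(n) + Σ_{k<=n} f(k)·m(n−k), where F(n) = P(τ <= n) and m(0) = 0
m(1) = F(1) = 3/5
m(2) = F(2) + f(1)·m(1) = 3/5 + 3/5·3/5 = 24/25
m(3) = F(3) + f(1)·m(2) = 4/5 + 3/5·24/25 = 172/125
m(4) = F(4) + f(1)·m(3) + f(3)·m(1) = 4/5 + 3/5·172/125 + 1/5·3/5 = 1091/625
E[N_4] = m(4) = 1091/625

1091/625


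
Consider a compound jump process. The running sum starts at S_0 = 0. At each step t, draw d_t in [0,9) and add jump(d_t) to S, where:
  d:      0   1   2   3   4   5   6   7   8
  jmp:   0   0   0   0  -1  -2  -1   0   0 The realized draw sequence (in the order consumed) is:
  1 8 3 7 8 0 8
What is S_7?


t=0: S=0, d=1, jump=0, S_1=0
t=1: S=0, d=8, jump=0, S_2=0
t=2: S=0, d=3, jump=0, S_3=0
t=3: S=0, d=7, jump=0, S_4=0
t=4: S=0, d=8, jump=0, S_5=0
t=5: S=0, d=0, jump=0, S_6=0
t=6: S=0, d=8, jump=0, S_7=0

0


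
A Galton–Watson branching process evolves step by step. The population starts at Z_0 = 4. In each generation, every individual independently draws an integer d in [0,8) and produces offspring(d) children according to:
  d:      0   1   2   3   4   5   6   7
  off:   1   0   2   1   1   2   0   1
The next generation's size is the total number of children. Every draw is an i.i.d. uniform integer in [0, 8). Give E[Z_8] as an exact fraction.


4

Outcome values over d=0..7: [1, 0, 2, 1, 1, 2, 0, 1]
Σy = 8, Σy² = 12, M = 8
μ = 8/8 = 1,  σ² = 12/8 − (1)² = 1/2
E[Z_0] = 4
E[Z_1] = 1·E[Z_0] = 4
E[Z_2] = 1·E[Z_1] = 4
E[Z_3] = 1·E[Z_2] = 4
E[Z_4] = 1·E[Z_3] = 4
E[Z_5] = 1·E[Z_4] = 4
E[Z_6] = 1·E[Z_5] = 4
E[Z_7] = 1·E[Z_6] = 4
E[Z_8] = 1·E[Z_7] = 4


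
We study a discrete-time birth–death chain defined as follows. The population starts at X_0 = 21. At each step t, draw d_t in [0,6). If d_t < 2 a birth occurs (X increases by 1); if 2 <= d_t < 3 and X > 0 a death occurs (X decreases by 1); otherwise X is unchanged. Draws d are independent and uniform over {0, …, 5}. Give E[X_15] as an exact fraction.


47/2

X can drop by at most 1 per step and X_0 = 21 > T = 15, so X_t >= 21 − t >= 6 > 0 for every t <= 15: the floor at 0 (the 'and X > 0' condition) never binds. Hence X_15 = X_0 + Σ_{t<15} Y_t with i.i.d. increments Y_t = y(d_t) ∈ {+1, −1, 0}.
Outcome values over d=0..5: [1, 1, -1, 0, 0, 0]
Σy = 1, Σy² = 3, M = 6
μ = 1/6 = 1/6,  σ² = 3/6 − (1/6)² = 17/36
E[X_15] = 21 + 15·(1/6) = 47/2


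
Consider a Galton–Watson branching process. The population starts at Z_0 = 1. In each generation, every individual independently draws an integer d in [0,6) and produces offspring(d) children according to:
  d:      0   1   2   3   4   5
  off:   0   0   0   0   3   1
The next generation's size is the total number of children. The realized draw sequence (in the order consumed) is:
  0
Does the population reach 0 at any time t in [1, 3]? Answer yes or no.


gen 0: Z_0=1, draws=[0], offspring=[0], Z_1=0
gen 1: Z_1=0, draws=[], offspring=[], Z_2=0
gen 2: Z_2=0, draws=[], offspring=[], Z_3=0

yes


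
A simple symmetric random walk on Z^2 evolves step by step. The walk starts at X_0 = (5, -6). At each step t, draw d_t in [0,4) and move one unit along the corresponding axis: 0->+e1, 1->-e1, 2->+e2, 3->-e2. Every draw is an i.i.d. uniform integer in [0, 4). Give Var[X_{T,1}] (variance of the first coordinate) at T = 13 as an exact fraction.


Outcome values over d=0..3: [1, -1, 0, 0]
Σy = 0, Σy² = 2, M = 4
μ = 0/4 = 0,  σ² = 2/4 − (0)² = 1/2
Independent increments: Var[X_13] = 13·σ² = 13·(1/2) = 13/2

13/2


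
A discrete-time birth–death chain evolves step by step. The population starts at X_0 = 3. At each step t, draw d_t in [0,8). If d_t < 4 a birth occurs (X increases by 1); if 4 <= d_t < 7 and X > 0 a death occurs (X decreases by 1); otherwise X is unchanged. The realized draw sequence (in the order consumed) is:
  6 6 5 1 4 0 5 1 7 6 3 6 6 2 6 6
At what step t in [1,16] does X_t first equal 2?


1

t=0: X=3, d=6 → death, X_1=2
t=1: X=2, d=6 → death, X_2=1
t=2: X=1, d=5 → death, X_3=0
t=3: X=0, d=1 → birth, X_4=1
t=4: X=1, d=4 → death, X_5=0
t=5: X=0, d=0 → birth, X_6=1
t=6: X=1, d=5 → death, X_7=0
t=7: X=0, d=1 → birth, X_8=1
t=8: X=1, d=7 → hold, X_9=1
t=9: X=1, d=6 → death, X_10=0
t=10: X=0, d=3 → birth, X_11=1
t=11: X=1, d=6 → death, X_12=0
t=12: X=0, d=6 → hold, X_13=0
t=13: X=0, d=2 → birth, X_14=1
t=14: X=1, d=6 → death, X_15=0
t=15: X=0, d=6 → hold, X_16=0


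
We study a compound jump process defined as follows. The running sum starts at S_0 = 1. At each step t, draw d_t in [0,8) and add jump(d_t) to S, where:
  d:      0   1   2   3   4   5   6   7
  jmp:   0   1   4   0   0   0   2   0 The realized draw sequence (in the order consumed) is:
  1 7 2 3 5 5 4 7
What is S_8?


6

t=0: S=1, d=1, jump=1, S_1=2
t=1: S=2, d=7, jump=0, S_2=2
t=2: S=2, d=2, jump=4, S_3=6
t=3: S=6, d=3, jump=0, S_4=6
t=4: S=6, d=5, jump=0, S_5=6
t=5: S=6, d=5, jump=0, S_6=6
t=6: S=6, d=4, jump=0, S_7=6
t=7: S=6, d=7, jump=0, S_8=6


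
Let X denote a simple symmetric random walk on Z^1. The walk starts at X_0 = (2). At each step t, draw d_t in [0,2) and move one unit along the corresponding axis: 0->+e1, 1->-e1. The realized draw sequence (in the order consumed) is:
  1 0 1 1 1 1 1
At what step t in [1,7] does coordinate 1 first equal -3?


7

t=0: X=(2), d=1 → -e1, X_1=(1)
t=1: X=(1), d=0 → +e1, X_2=(2)
t=2: X=(2), d=1 → -e1, X_3=(1)
t=3: X=(1), d=1 → -e1, X_4=(0)
t=4: X=(0), d=1 → -e1, X_5=(-1)
t=5: X=(-1), d=1 → -e1, X_6=(-2)
t=6: X=(-2), d=1 → -e1, X_7=(-3)


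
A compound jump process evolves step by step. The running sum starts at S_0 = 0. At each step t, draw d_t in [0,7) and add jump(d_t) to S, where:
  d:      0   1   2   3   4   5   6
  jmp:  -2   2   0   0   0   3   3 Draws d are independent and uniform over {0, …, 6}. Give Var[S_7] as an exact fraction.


Outcome values over d=0..6: [-2, 2, 0, 0, 0, 3, 3]
Σy = 6, Σy² = 26, M = 7
μ = 6/7 = 6/7,  σ² = 26/7 − (6/7)² = 146/49
Independent increments: Var[S_7] = 7·σ² = 7·(146/49) = 146/7

146/7


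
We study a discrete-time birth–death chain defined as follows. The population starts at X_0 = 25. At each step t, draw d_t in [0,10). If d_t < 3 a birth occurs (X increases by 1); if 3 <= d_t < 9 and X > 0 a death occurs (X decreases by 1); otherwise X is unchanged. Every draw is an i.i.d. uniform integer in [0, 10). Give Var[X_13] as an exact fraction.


X can drop by at most 1 per step and X_0 = 25 > T = 13, so X_t >= 25 − t >= 12 > 0 for every t <= 13: the floor at 0 (the 'and X > 0' condition) never binds. Hence X_13 = X_0 + Σ_{t<13} Y_t with i.i.d. increments Y_t = y(d_t) ∈ {+1, −1, 0}.
Outcome values over d=0..9: [1, 1, 1, -1, -1, -1, -1, -1, -1, 0]
Σy = -3, Σy² = 9, M = 10
μ = -3/10 = -3/10,  σ² = 9/10 − (-3/10)² = 81/100
Independent increments: Var[X_13] = 13·σ² = 13·(81/100) = 1053/100

1053/100


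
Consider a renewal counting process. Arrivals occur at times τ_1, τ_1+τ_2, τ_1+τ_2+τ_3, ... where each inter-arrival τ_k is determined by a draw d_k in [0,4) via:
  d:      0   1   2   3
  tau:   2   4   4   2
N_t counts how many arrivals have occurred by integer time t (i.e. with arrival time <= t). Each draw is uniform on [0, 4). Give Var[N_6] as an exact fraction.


23/64

Inter-arrival values over d=0..3: [2, 4, 4, 2]
Each d has probability 1/4, so the pmf of τ is: f(2) = 1/2, f(4) = 1/2
Let p_n(j) = P(N_n = j), with p_0 = [1]. Condition on τ_1: p_n(0) = P(τ > n), and for j >= 1, p_n(j) = Σ_{k<=n} f(k)·p_{n−k}(j−1)
p_1 = [1]  (j = 0)
p_2 = [1/2, 1/2]  (j = 0..1)
p_3 = [1/2, 1/2]  (j = 0..1)
p_4 = [0, 3/4, 1/4]  (j = 0..2)
p_5 = [0, 3/4, 1/4]  (j = 0..2)
p_6 = [0, 1/4, 5/8, 1/8]  (j = 0..3)
E[N_6] = Σ j·p_6(j) = 15/8;  E[N_6²] = Σ j²·p_6(j) = 31/8
Var[N_6] = 31/8 − (15/8)² = 23/64
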